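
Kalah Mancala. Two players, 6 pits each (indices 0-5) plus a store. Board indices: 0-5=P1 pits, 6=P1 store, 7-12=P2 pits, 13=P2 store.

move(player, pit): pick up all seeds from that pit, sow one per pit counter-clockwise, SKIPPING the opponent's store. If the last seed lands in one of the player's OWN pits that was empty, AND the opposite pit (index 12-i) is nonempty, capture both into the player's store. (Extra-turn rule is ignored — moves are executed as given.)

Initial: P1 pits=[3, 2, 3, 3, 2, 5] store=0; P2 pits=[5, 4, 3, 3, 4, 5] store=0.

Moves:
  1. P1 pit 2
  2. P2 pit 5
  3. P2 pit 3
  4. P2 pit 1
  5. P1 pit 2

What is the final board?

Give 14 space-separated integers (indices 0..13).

Move 1: P1 pit2 -> P1=[3,2,0,4,3,6](0) P2=[5,4,3,3,4,5](0)
Move 2: P2 pit5 -> P1=[4,3,1,5,3,6](0) P2=[5,4,3,3,4,0](1)
Move 3: P2 pit3 -> P1=[4,3,1,5,3,6](0) P2=[5,4,3,0,5,1](2)
Move 4: P2 pit1 -> P1=[4,3,1,5,3,6](0) P2=[5,0,4,1,6,2](2)
Move 5: P1 pit2 -> P1=[4,3,0,6,3,6](0) P2=[5,0,4,1,6,2](2)

Answer: 4 3 0 6 3 6 0 5 0 4 1 6 2 2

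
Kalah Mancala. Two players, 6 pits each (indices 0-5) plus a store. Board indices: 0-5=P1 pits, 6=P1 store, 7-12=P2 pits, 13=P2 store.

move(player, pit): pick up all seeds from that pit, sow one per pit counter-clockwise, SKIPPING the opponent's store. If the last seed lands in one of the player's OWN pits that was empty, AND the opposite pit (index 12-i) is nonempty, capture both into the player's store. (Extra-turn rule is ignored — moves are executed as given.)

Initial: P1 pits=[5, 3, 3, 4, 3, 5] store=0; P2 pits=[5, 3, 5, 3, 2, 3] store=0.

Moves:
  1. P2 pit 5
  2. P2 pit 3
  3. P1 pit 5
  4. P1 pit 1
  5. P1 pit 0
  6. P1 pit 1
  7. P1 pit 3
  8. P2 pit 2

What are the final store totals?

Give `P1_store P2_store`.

Answer: 10 3

Derivation:
Move 1: P2 pit5 -> P1=[6,4,3,4,3,5](0) P2=[5,3,5,3,2,0](1)
Move 2: P2 pit3 -> P1=[6,4,3,4,3,5](0) P2=[5,3,5,0,3,1](2)
Move 3: P1 pit5 -> P1=[6,4,3,4,3,0](1) P2=[6,4,6,1,3,1](2)
Move 4: P1 pit1 -> P1=[6,0,4,5,4,0](8) P2=[0,4,6,1,3,1](2)
Move 5: P1 pit0 -> P1=[0,1,5,6,5,1](9) P2=[0,4,6,1,3,1](2)
Move 6: P1 pit1 -> P1=[0,0,6,6,5,1](9) P2=[0,4,6,1,3,1](2)
Move 7: P1 pit3 -> P1=[0,0,6,0,6,2](10) P2=[1,5,7,1,3,1](2)
Move 8: P2 pit2 -> P1=[1,1,7,0,6,2](10) P2=[1,5,0,2,4,2](3)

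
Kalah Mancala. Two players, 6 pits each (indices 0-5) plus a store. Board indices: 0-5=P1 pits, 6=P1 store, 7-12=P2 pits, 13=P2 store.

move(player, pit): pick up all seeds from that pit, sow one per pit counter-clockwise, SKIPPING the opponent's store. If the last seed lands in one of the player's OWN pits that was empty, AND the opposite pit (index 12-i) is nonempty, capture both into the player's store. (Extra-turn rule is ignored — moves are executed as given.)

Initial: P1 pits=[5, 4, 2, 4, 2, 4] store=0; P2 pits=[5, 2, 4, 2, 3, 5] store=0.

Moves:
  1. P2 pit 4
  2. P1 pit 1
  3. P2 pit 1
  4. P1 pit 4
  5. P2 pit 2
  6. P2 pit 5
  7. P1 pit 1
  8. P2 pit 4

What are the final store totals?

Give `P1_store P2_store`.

Answer: 1 12

Derivation:
Move 1: P2 pit4 -> P1=[6,4,2,4,2,4](0) P2=[5,2,4,2,0,6](1)
Move 2: P1 pit1 -> P1=[6,0,3,5,3,5](0) P2=[5,2,4,2,0,6](1)
Move 3: P2 pit1 -> P1=[6,0,3,5,3,5](0) P2=[5,0,5,3,0,6](1)
Move 4: P1 pit4 -> P1=[6,0,3,5,0,6](1) P2=[6,0,5,3,0,6](1)
Move 5: P2 pit2 -> P1=[7,0,3,5,0,6](1) P2=[6,0,0,4,1,7](2)
Move 6: P2 pit5 -> P1=[8,1,4,6,1,7](1) P2=[6,0,0,4,1,0](3)
Move 7: P1 pit1 -> P1=[8,0,5,6,1,7](1) P2=[6,0,0,4,1,0](3)
Move 8: P2 pit4 -> P1=[0,0,5,6,1,7](1) P2=[6,0,0,4,0,0](12)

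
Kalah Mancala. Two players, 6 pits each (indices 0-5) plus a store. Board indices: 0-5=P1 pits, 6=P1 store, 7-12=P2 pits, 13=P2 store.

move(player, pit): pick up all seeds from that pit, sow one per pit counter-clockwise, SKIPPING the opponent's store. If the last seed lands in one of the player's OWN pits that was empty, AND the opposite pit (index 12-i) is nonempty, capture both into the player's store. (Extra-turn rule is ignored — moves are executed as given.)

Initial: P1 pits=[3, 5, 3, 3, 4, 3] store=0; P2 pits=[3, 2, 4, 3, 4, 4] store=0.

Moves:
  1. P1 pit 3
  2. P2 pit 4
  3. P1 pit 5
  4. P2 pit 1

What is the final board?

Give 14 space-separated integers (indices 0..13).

Move 1: P1 pit3 -> P1=[3,5,3,0,5,4](1) P2=[3,2,4,3,4,4](0)
Move 2: P2 pit4 -> P1=[4,6,3,0,5,4](1) P2=[3,2,4,3,0,5](1)
Move 3: P1 pit5 -> P1=[4,6,3,0,5,0](2) P2=[4,3,5,3,0,5](1)
Move 4: P2 pit1 -> P1=[4,0,3,0,5,0](2) P2=[4,0,6,4,0,5](8)

Answer: 4 0 3 0 5 0 2 4 0 6 4 0 5 8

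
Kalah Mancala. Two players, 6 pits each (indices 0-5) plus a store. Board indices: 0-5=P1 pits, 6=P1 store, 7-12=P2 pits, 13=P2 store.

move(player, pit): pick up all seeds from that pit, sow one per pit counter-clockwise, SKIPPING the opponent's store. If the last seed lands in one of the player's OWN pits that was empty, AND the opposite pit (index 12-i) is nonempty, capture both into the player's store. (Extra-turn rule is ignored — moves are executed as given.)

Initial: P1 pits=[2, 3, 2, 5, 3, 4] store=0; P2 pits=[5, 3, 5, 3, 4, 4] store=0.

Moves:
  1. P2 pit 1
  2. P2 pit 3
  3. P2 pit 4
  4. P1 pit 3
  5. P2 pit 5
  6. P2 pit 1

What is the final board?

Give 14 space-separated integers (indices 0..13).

Answer: 5 5 4 1 5 5 1 6 0 8 0 0 0 3

Derivation:
Move 1: P2 pit1 -> P1=[2,3,2,5,3,4](0) P2=[5,0,6,4,5,4](0)
Move 2: P2 pit3 -> P1=[3,3,2,5,3,4](0) P2=[5,0,6,0,6,5](1)
Move 3: P2 pit4 -> P1=[4,4,3,6,3,4](0) P2=[5,0,6,0,0,6](2)
Move 4: P1 pit3 -> P1=[4,4,3,0,4,5](1) P2=[6,1,7,0,0,6](2)
Move 5: P2 pit5 -> P1=[5,5,4,1,5,5](1) P2=[6,1,7,0,0,0](3)
Move 6: P2 pit1 -> P1=[5,5,4,1,5,5](1) P2=[6,0,8,0,0,0](3)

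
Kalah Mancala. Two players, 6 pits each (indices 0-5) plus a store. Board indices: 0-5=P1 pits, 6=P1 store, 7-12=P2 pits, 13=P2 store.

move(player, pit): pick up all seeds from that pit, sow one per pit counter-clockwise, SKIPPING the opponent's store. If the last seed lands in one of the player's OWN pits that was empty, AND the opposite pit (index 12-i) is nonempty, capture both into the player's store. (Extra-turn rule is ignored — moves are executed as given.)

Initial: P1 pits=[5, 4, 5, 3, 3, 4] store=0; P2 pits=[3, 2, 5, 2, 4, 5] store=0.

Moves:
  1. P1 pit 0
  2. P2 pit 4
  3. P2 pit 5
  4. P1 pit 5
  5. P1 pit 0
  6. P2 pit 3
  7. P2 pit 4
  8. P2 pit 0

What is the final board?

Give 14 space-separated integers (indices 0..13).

Answer: 0 0 8 5 5 0 1 0 4 7 1 0 2 12

Derivation:
Move 1: P1 pit0 -> P1=[0,5,6,4,4,5](0) P2=[3,2,5,2,4,5](0)
Move 2: P2 pit4 -> P1=[1,6,6,4,4,5](0) P2=[3,2,5,2,0,6](1)
Move 3: P2 pit5 -> P1=[2,7,7,5,5,5](0) P2=[3,2,5,2,0,0](2)
Move 4: P1 pit5 -> P1=[2,7,7,5,5,0](1) P2=[4,3,6,3,0,0](2)
Move 5: P1 pit0 -> P1=[0,8,8,5,5,0](1) P2=[4,3,6,3,0,0](2)
Move 6: P2 pit3 -> P1=[0,8,8,5,5,0](1) P2=[4,3,6,0,1,1](3)
Move 7: P2 pit4 -> P1=[0,8,8,5,5,0](1) P2=[4,3,6,0,0,2](3)
Move 8: P2 pit0 -> P1=[0,0,8,5,5,0](1) P2=[0,4,7,1,0,2](12)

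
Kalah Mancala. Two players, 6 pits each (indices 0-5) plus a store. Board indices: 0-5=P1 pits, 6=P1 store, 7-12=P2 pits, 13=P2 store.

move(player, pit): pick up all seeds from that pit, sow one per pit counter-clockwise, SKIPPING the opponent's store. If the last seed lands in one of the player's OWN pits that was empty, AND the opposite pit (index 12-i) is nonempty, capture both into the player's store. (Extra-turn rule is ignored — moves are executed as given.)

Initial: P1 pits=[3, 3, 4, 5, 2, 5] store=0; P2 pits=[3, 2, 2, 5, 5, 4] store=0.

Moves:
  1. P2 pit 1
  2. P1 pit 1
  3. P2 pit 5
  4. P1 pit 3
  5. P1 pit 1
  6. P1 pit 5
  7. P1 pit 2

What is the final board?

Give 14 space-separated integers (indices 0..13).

Move 1: P2 pit1 -> P1=[3,3,4,5,2,5](0) P2=[3,0,3,6,5,4](0)
Move 2: P1 pit1 -> P1=[3,0,5,6,3,5](0) P2=[3,0,3,6,5,4](0)
Move 3: P2 pit5 -> P1=[4,1,6,6,3,5](0) P2=[3,0,3,6,5,0](1)
Move 4: P1 pit3 -> P1=[4,1,6,0,4,6](1) P2=[4,1,4,6,5,0](1)
Move 5: P1 pit1 -> P1=[4,0,7,0,4,6](1) P2=[4,1,4,6,5,0](1)
Move 6: P1 pit5 -> P1=[4,0,7,0,4,0](2) P2=[5,2,5,7,6,0](1)
Move 7: P1 pit2 -> P1=[4,0,0,1,5,1](3) P2=[6,3,6,7,6,0](1)

Answer: 4 0 0 1 5 1 3 6 3 6 7 6 0 1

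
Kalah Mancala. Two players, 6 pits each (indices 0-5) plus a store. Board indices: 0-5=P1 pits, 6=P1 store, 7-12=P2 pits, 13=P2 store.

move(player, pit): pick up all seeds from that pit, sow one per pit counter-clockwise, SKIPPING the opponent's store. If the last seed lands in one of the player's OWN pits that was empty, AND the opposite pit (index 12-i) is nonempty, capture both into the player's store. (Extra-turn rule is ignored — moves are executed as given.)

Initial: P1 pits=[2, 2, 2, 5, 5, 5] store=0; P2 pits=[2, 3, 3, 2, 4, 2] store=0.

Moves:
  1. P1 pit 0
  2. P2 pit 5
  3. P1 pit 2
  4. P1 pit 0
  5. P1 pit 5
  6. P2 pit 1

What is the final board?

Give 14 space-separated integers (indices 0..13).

Move 1: P1 pit0 -> P1=[0,3,3,5,5,5](0) P2=[2,3,3,2,4,2](0)
Move 2: P2 pit5 -> P1=[1,3,3,5,5,5](0) P2=[2,3,3,2,4,0](1)
Move 3: P1 pit2 -> P1=[1,3,0,6,6,6](0) P2=[2,3,3,2,4,0](1)
Move 4: P1 pit0 -> P1=[0,4,0,6,6,6](0) P2=[2,3,3,2,4,0](1)
Move 5: P1 pit5 -> P1=[0,4,0,6,6,0](1) P2=[3,4,4,3,5,0](1)
Move 6: P2 pit1 -> P1=[0,4,0,6,6,0](1) P2=[3,0,5,4,6,1](1)

Answer: 0 4 0 6 6 0 1 3 0 5 4 6 1 1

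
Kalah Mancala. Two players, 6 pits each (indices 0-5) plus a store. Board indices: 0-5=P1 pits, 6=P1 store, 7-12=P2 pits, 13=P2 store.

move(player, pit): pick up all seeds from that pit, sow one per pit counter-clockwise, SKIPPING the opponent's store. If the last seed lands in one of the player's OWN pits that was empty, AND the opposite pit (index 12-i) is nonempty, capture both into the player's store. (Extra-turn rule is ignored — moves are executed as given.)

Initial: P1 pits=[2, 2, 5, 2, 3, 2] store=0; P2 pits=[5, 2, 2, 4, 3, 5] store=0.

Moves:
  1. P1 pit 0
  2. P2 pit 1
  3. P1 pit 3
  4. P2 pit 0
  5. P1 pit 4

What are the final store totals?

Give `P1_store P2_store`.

Answer: 1 0

Derivation:
Move 1: P1 pit0 -> P1=[0,3,6,2,3,2](0) P2=[5,2,2,4,3,5](0)
Move 2: P2 pit1 -> P1=[0,3,6,2,3,2](0) P2=[5,0,3,5,3,5](0)
Move 3: P1 pit3 -> P1=[0,3,6,0,4,3](0) P2=[5,0,3,5,3,5](0)
Move 4: P2 pit0 -> P1=[0,3,6,0,4,3](0) P2=[0,1,4,6,4,6](0)
Move 5: P1 pit4 -> P1=[0,3,6,0,0,4](1) P2=[1,2,4,6,4,6](0)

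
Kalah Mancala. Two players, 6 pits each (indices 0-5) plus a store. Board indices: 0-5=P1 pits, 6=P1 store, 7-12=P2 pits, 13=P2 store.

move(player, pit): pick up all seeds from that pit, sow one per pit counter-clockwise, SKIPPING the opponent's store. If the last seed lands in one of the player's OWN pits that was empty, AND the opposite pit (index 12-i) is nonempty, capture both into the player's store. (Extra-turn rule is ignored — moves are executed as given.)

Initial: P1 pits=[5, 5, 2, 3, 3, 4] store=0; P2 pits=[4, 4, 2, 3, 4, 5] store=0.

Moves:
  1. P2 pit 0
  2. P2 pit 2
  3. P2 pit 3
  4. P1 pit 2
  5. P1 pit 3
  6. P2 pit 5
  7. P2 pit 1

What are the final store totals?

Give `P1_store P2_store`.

Move 1: P2 pit0 -> P1=[5,5,2,3,3,4](0) P2=[0,5,3,4,5,5](0)
Move 2: P2 pit2 -> P1=[5,5,2,3,3,4](0) P2=[0,5,0,5,6,6](0)
Move 3: P2 pit3 -> P1=[6,6,2,3,3,4](0) P2=[0,5,0,0,7,7](1)
Move 4: P1 pit2 -> P1=[6,6,0,4,4,4](0) P2=[0,5,0,0,7,7](1)
Move 5: P1 pit3 -> P1=[6,6,0,0,5,5](1) P2=[1,5,0,0,7,7](1)
Move 6: P2 pit5 -> P1=[7,7,1,1,6,6](1) P2=[1,5,0,0,7,0](2)
Move 7: P2 pit1 -> P1=[7,7,1,1,6,6](1) P2=[1,0,1,1,8,1](3)

Answer: 1 3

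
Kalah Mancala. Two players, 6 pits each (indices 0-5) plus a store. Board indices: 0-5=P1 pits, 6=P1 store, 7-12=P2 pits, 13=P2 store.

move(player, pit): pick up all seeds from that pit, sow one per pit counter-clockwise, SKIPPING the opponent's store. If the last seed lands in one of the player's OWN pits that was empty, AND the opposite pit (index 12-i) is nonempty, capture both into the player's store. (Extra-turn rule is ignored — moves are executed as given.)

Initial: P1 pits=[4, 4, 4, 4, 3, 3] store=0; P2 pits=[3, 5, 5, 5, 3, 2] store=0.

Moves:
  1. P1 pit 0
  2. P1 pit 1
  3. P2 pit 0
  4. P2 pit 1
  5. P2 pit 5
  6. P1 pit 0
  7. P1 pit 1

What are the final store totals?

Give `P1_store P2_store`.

Answer: 1 2

Derivation:
Move 1: P1 pit0 -> P1=[0,5,5,5,4,3](0) P2=[3,5,5,5,3,2](0)
Move 2: P1 pit1 -> P1=[0,0,6,6,5,4](1) P2=[3,5,5,5,3,2](0)
Move 3: P2 pit0 -> P1=[0,0,6,6,5,4](1) P2=[0,6,6,6,3,2](0)
Move 4: P2 pit1 -> P1=[1,0,6,6,5,4](1) P2=[0,0,7,7,4,3](1)
Move 5: P2 pit5 -> P1=[2,1,6,6,5,4](1) P2=[0,0,7,7,4,0](2)
Move 6: P1 pit0 -> P1=[0,2,7,6,5,4](1) P2=[0,0,7,7,4,0](2)
Move 7: P1 pit1 -> P1=[0,0,8,7,5,4](1) P2=[0,0,7,7,4,0](2)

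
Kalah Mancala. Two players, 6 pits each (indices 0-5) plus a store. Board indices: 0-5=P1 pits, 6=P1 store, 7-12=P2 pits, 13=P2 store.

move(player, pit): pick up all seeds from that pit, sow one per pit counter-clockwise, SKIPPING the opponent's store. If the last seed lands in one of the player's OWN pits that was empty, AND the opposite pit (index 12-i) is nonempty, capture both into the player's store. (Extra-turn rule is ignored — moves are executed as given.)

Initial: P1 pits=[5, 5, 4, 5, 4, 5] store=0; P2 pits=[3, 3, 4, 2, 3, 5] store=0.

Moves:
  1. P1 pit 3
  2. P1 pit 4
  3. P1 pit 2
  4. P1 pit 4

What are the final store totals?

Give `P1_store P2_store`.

Answer: 3 0

Derivation:
Move 1: P1 pit3 -> P1=[5,5,4,0,5,6](1) P2=[4,4,4,2,3,5](0)
Move 2: P1 pit4 -> P1=[5,5,4,0,0,7](2) P2=[5,5,5,2,3,5](0)
Move 3: P1 pit2 -> P1=[5,5,0,1,1,8](3) P2=[5,5,5,2,3,5](0)
Move 4: P1 pit4 -> P1=[5,5,0,1,0,9](3) P2=[5,5,5,2,3,5](0)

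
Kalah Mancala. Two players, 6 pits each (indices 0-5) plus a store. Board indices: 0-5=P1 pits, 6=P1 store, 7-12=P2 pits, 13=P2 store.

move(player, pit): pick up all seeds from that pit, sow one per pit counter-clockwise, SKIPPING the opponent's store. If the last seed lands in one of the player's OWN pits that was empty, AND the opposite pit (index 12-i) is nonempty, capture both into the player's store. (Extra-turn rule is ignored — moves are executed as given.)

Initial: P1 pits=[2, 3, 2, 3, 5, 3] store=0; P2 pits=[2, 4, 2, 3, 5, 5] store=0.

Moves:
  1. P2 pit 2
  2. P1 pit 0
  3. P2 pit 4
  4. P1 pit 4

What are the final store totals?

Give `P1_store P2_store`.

Move 1: P2 pit2 -> P1=[2,3,2,3,5,3](0) P2=[2,4,0,4,6,5](0)
Move 2: P1 pit0 -> P1=[0,4,3,3,5,3](0) P2=[2,4,0,4,6,5](0)
Move 3: P2 pit4 -> P1=[1,5,4,4,5,3](0) P2=[2,4,0,4,0,6](1)
Move 4: P1 pit4 -> P1=[1,5,4,4,0,4](1) P2=[3,5,1,4,0,6](1)

Answer: 1 1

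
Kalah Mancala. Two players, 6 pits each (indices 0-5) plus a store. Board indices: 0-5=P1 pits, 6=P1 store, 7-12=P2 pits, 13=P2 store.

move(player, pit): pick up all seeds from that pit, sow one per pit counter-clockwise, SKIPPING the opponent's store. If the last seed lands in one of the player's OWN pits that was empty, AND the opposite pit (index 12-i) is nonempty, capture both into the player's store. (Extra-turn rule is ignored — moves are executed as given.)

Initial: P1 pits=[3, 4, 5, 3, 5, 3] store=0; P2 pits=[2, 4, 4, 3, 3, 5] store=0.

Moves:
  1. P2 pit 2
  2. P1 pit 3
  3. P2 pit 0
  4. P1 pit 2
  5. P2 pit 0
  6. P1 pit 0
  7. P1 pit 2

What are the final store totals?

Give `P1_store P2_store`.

Move 1: P2 pit2 -> P1=[3,4,5,3,5,3](0) P2=[2,4,0,4,4,6](1)
Move 2: P1 pit3 -> P1=[3,4,5,0,6,4](1) P2=[2,4,0,4,4,6](1)
Move 3: P2 pit0 -> P1=[3,4,5,0,6,4](1) P2=[0,5,1,4,4,6](1)
Move 4: P1 pit2 -> P1=[3,4,0,1,7,5](2) P2=[1,5,1,4,4,6](1)
Move 5: P2 pit0 -> P1=[3,4,0,1,7,5](2) P2=[0,6,1,4,4,6](1)
Move 6: P1 pit0 -> P1=[0,5,1,2,7,5](2) P2=[0,6,1,4,4,6](1)
Move 7: P1 pit2 -> P1=[0,5,0,3,7,5](2) P2=[0,6,1,4,4,6](1)

Answer: 2 1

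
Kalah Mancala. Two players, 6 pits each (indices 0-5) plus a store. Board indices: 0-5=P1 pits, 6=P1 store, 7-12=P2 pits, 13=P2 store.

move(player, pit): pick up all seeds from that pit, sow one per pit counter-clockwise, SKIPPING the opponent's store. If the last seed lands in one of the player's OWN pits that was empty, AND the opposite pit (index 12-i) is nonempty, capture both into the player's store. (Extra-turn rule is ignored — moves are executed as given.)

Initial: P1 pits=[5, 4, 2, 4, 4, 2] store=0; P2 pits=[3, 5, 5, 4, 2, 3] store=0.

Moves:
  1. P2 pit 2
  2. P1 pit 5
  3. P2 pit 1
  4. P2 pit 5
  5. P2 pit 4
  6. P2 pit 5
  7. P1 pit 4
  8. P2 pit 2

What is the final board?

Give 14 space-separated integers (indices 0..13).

Move 1: P2 pit2 -> P1=[6,4,2,4,4,2](0) P2=[3,5,0,5,3,4](1)
Move 2: P1 pit5 -> P1=[6,4,2,4,4,0](1) P2=[4,5,0,5,3,4](1)
Move 3: P2 pit1 -> P1=[6,4,2,4,4,0](1) P2=[4,0,1,6,4,5](2)
Move 4: P2 pit5 -> P1=[7,5,3,5,4,0](1) P2=[4,0,1,6,4,0](3)
Move 5: P2 pit4 -> P1=[8,6,3,5,4,0](1) P2=[4,0,1,6,0,1](4)
Move 6: P2 pit5 -> P1=[8,6,3,5,4,0](1) P2=[4,0,1,6,0,0](5)
Move 7: P1 pit4 -> P1=[8,6,3,5,0,1](2) P2=[5,1,1,6,0,0](5)
Move 8: P2 pit2 -> P1=[8,6,3,5,0,1](2) P2=[5,1,0,7,0,0](5)

Answer: 8 6 3 5 0 1 2 5 1 0 7 0 0 5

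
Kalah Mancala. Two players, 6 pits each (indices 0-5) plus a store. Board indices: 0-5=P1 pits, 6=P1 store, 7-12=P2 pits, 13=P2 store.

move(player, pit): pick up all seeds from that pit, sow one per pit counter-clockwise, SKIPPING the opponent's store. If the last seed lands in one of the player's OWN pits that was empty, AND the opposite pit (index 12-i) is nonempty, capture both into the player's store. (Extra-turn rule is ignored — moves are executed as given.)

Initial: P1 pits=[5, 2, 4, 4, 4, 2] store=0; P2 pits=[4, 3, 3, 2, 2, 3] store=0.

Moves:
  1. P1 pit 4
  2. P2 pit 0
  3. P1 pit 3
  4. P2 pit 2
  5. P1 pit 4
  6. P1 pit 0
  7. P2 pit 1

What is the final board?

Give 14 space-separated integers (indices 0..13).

Move 1: P1 pit4 -> P1=[5,2,4,4,0,3](1) P2=[5,4,3,2,2,3](0)
Move 2: P2 pit0 -> P1=[5,2,4,4,0,3](1) P2=[0,5,4,3,3,4](0)
Move 3: P1 pit3 -> P1=[5,2,4,0,1,4](2) P2=[1,5,4,3,3,4](0)
Move 4: P2 pit2 -> P1=[5,2,4,0,1,4](2) P2=[1,5,0,4,4,5](1)
Move 5: P1 pit4 -> P1=[5,2,4,0,0,5](2) P2=[1,5,0,4,4,5](1)
Move 6: P1 pit0 -> P1=[0,3,5,1,1,6](2) P2=[1,5,0,4,4,5](1)
Move 7: P2 pit1 -> P1=[0,3,5,1,1,6](2) P2=[1,0,1,5,5,6](2)

Answer: 0 3 5 1 1 6 2 1 0 1 5 5 6 2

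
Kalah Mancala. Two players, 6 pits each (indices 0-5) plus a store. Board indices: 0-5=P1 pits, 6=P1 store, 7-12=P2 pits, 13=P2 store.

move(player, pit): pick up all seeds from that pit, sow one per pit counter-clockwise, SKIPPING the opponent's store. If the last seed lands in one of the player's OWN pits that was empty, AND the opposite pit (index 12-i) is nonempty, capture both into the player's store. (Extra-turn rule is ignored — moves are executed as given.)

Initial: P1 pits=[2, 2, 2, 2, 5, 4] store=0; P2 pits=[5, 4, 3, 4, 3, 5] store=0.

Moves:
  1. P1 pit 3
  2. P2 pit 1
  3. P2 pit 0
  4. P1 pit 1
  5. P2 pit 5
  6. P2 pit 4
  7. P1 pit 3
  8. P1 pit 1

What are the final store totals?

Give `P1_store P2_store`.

Move 1: P1 pit3 -> P1=[2,2,2,0,6,5](0) P2=[5,4,3,4,3,5](0)
Move 2: P2 pit1 -> P1=[2,2,2,0,6,5](0) P2=[5,0,4,5,4,6](0)
Move 3: P2 pit0 -> P1=[2,2,2,0,6,5](0) P2=[0,1,5,6,5,7](0)
Move 4: P1 pit1 -> P1=[2,0,3,0,6,5](6) P2=[0,1,0,6,5,7](0)
Move 5: P2 pit5 -> P1=[3,1,4,1,7,6](6) P2=[0,1,0,6,5,0](1)
Move 6: P2 pit4 -> P1=[4,2,5,1,7,6](6) P2=[0,1,0,6,0,1](2)
Move 7: P1 pit3 -> P1=[4,2,5,0,8,6](6) P2=[0,1,0,6,0,1](2)
Move 8: P1 pit1 -> P1=[4,0,6,1,8,6](6) P2=[0,1,0,6,0,1](2)

Answer: 6 2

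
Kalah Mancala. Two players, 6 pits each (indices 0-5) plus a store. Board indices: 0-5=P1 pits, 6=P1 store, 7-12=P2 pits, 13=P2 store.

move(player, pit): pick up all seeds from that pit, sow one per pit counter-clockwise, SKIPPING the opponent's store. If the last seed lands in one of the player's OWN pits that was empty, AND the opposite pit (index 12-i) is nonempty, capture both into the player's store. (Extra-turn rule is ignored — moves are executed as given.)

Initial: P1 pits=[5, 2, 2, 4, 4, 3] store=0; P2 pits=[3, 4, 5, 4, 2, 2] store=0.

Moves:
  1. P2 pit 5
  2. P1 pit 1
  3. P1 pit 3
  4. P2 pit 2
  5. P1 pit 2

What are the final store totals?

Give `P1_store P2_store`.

Move 1: P2 pit5 -> P1=[6,2,2,4,4,3](0) P2=[3,4,5,4,2,0](1)
Move 2: P1 pit1 -> P1=[6,0,3,5,4,3](0) P2=[3,4,5,4,2,0](1)
Move 3: P1 pit3 -> P1=[6,0,3,0,5,4](1) P2=[4,5,5,4,2,0](1)
Move 4: P2 pit2 -> P1=[7,0,3,0,5,4](1) P2=[4,5,0,5,3,1](2)
Move 5: P1 pit2 -> P1=[7,0,0,1,6,5](1) P2=[4,5,0,5,3,1](2)

Answer: 1 2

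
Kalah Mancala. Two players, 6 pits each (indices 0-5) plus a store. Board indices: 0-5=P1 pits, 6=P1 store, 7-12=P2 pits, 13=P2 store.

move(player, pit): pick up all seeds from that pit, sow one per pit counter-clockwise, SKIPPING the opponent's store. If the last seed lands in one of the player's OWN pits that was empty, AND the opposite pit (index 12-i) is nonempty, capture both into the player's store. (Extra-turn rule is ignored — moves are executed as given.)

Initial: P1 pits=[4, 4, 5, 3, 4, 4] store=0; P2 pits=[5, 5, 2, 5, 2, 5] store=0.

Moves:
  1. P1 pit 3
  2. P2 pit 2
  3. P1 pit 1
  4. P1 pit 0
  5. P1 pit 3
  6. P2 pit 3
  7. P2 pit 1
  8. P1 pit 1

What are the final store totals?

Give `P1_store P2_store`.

Move 1: P1 pit3 -> P1=[4,4,5,0,5,5](1) P2=[5,5,2,5,2,5](0)
Move 2: P2 pit2 -> P1=[4,4,5,0,5,5](1) P2=[5,5,0,6,3,5](0)
Move 3: P1 pit1 -> P1=[4,0,6,1,6,6](1) P2=[5,5,0,6,3,5](0)
Move 4: P1 pit0 -> P1=[0,1,7,2,7,6](1) P2=[5,5,0,6,3,5](0)
Move 5: P1 pit3 -> P1=[0,1,7,0,8,7](1) P2=[5,5,0,6,3,5](0)
Move 6: P2 pit3 -> P1=[1,2,8,0,8,7](1) P2=[5,5,0,0,4,6](1)
Move 7: P2 pit1 -> P1=[1,2,8,0,8,7](1) P2=[5,0,1,1,5,7](2)
Move 8: P1 pit1 -> P1=[1,0,9,0,8,7](3) P2=[5,0,0,1,5,7](2)

Answer: 3 2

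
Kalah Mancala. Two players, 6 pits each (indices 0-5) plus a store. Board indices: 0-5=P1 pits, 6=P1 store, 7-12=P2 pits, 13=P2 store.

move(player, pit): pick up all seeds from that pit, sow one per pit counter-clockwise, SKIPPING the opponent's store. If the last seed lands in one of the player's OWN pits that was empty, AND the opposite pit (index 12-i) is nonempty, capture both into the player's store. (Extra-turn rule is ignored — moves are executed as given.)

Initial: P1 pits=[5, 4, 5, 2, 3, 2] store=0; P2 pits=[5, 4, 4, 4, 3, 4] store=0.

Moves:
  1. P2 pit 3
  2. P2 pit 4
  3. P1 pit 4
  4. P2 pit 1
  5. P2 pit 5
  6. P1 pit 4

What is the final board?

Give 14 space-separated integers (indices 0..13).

Move 1: P2 pit3 -> P1=[6,4,5,2,3,2](0) P2=[5,4,4,0,4,5](1)
Move 2: P2 pit4 -> P1=[7,5,5,2,3,2](0) P2=[5,4,4,0,0,6](2)
Move 3: P1 pit4 -> P1=[7,5,5,2,0,3](1) P2=[6,4,4,0,0,6](2)
Move 4: P2 pit1 -> P1=[7,5,5,2,0,3](1) P2=[6,0,5,1,1,7](2)
Move 5: P2 pit5 -> P1=[8,6,6,3,1,4](1) P2=[6,0,5,1,1,0](3)
Move 6: P1 pit4 -> P1=[8,6,6,3,0,5](1) P2=[6,0,5,1,1,0](3)

Answer: 8 6 6 3 0 5 1 6 0 5 1 1 0 3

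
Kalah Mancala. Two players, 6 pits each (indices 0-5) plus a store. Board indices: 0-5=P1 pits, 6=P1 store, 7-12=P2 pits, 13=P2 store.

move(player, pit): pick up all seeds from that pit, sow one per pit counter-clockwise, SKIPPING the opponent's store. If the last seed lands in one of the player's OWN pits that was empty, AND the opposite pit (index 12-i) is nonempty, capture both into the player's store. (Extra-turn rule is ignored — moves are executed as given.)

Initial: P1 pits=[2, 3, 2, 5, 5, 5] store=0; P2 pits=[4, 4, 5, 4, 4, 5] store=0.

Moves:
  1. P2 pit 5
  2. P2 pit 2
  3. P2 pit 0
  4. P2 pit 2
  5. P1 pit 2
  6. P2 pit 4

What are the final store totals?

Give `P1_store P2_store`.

Answer: 0 3

Derivation:
Move 1: P2 pit5 -> P1=[3,4,3,6,5,5](0) P2=[4,4,5,4,4,0](1)
Move 2: P2 pit2 -> P1=[4,4,3,6,5,5](0) P2=[4,4,0,5,5,1](2)
Move 3: P2 pit0 -> P1=[4,4,3,6,5,5](0) P2=[0,5,1,6,6,1](2)
Move 4: P2 pit2 -> P1=[4,4,3,6,5,5](0) P2=[0,5,0,7,6,1](2)
Move 5: P1 pit2 -> P1=[4,4,0,7,6,6](0) P2=[0,5,0,7,6,1](2)
Move 6: P2 pit4 -> P1=[5,5,1,8,6,6](0) P2=[0,5,0,7,0,2](3)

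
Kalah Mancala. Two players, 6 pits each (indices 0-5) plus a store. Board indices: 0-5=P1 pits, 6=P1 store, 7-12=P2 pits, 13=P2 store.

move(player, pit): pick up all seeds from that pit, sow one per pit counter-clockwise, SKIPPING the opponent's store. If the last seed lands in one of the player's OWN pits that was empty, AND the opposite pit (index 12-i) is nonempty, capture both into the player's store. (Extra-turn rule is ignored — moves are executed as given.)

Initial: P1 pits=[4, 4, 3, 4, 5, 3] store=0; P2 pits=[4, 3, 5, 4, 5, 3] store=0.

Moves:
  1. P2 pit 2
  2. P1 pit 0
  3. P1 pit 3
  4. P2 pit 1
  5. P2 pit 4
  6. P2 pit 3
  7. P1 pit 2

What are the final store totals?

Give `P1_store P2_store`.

Answer: 2 3

Derivation:
Move 1: P2 pit2 -> P1=[5,4,3,4,5,3](0) P2=[4,3,0,5,6,4](1)
Move 2: P1 pit0 -> P1=[0,5,4,5,6,4](0) P2=[4,3,0,5,6,4](1)
Move 3: P1 pit3 -> P1=[0,5,4,0,7,5](1) P2=[5,4,0,5,6,4](1)
Move 4: P2 pit1 -> P1=[0,5,4,0,7,5](1) P2=[5,0,1,6,7,5](1)
Move 5: P2 pit4 -> P1=[1,6,5,1,8,5](1) P2=[5,0,1,6,0,6](2)
Move 6: P2 pit3 -> P1=[2,7,6,1,8,5](1) P2=[5,0,1,0,1,7](3)
Move 7: P1 pit2 -> P1=[2,7,0,2,9,6](2) P2=[6,1,1,0,1,7](3)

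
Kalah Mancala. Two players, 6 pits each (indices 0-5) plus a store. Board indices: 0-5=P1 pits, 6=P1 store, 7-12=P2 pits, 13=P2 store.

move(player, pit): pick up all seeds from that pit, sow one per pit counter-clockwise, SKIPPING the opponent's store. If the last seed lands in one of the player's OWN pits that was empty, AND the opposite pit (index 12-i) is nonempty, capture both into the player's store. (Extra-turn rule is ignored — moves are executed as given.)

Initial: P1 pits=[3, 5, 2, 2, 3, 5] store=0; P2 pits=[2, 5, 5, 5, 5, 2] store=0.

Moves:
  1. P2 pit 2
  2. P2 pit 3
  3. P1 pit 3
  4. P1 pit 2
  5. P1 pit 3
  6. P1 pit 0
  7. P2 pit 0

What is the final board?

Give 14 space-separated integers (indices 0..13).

Move 1: P2 pit2 -> P1=[4,5,2,2,3,5](0) P2=[2,5,0,6,6,3](1)
Move 2: P2 pit3 -> P1=[5,6,3,2,3,5](0) P2=[2,5,0,0,7,4](2)
Move 3: P1 pit3 -> P1=[5,6,3,0,4,6](0) P2=[2,5,0,0,7,4](2)
Move 4: P1 pit2 -> P1=[5,6,0,1,5,7](0) P2=[2,5,0,0,7,4](2)
Move 5: P1 pit3 -> P1=[5,6,0,0,6,7](0) P2=[2,5,0,0,7,4](2)
Move 6: P1 pit0 -> P1=[0,7,1,1,7,8](0) P2=[2,5,0,0,7,4](2)
Move 7: P2 pit0 -> P1=[0,7,1,0,7,8](0) P2=[0,6,0,0,7,4](4)

Answer: 0 7 1 0 7 8 0 0 6 0 0 7 4 4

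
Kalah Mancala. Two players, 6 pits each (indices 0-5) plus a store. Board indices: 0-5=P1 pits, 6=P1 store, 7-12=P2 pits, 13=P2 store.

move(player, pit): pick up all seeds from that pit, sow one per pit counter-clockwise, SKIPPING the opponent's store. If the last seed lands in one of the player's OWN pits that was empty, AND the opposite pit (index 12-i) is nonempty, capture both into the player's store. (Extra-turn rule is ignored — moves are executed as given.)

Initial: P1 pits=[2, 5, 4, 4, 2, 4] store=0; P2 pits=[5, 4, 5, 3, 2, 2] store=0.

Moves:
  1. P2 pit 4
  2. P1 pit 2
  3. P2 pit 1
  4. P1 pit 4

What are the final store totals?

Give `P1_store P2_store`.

Move 1: P2 pit4 -> P1=[2,5,4,4,2,4](0) P2=[5,4,5,3,0,3](1)
Move 2: P1 pit2 -> P1=[2,5,0,5,3,5](1) P2=[5,4,5,3,0,3](1)
Move 3: P2 pit1 -> P1=[2,5,0,5,3,5](1) P2=[5,0,6,4,1,4](1)
Move 4: P1 pit4 -> P1=[2,5,0,5,0,6](2) P2=[6,0,6,4,1,4](1)

Answer: 2 1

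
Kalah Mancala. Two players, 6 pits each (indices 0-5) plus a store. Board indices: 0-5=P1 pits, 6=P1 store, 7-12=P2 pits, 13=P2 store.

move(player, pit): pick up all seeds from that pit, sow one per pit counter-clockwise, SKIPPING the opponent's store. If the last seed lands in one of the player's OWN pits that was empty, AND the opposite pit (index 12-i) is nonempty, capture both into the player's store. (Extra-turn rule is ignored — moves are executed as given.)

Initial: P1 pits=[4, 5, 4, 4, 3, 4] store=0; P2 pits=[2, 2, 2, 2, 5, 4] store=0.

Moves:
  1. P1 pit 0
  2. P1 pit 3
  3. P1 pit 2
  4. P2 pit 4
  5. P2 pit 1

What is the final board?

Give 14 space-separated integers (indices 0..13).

Move 1: P1 pit0 -> P1=[0,6,5,5,4,4](0) P2=[2,2,2,2,5,4](0)
Move 2: P1 pit3 -> P1=[0,6,5,0,5,5](1) P2=[3,3,2,2,5,4](0)
Move 3: P1 pit2 -> P1=[0,6,0,1,6,6](2) P2=[4,3,2,2,5,4](0)
Move 4: P2 pit4 -> P1=[1,7,1,1,6,6](2) P2=[4,3,2,2,0,5](1)
Move 5: P2 pit1 -> P1=[1,0,1,1,6,6](2) P2=[4,0,3,3,0,5](9)

Answer: 1 0 1 1 6 6 2 4 0 3 3 0 5 9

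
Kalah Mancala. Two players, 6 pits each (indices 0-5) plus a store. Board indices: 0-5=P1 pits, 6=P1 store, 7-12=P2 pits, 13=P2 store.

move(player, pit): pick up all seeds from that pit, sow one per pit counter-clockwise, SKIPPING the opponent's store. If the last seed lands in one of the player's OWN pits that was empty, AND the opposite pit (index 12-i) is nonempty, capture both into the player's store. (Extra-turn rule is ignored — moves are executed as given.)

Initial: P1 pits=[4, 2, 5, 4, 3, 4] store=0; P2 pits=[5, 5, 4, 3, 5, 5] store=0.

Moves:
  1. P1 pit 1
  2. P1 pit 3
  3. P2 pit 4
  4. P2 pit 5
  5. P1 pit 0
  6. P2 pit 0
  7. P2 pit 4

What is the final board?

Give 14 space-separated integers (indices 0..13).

Answer: 0 3 9 2 6 6 2 0 7 5 4 0 2 3

Derivation:
Move 1: P1 pit1 -> P1=[4,0,6,5,3,4](0) P2=[5,5,4,3,5,5](0)
Move 2: P1 pit3 -> P1=[4,0,6,0,4,5](1) P2=[6,6,4,3,5,5](0)
Move 3: P2 pit4 -> P1=[5,1,7,0,4,5](1) P2=[6,6,4,3,0,6](1)
Move 4: P2 pit5 -> P1=[6,2,8,1,5,5](1) P2=[6,6,4,3,0,0](2)
Move 5: P1 pit0 -> P1=[0,3,9,2,6,6](2) P2=[6,6,4,3,0,0](2)
Move 6: P2 pit0 -> P1=[0,3,9,2,6,6](2) P2=[0,7,5,4,1,1](3)
Move 7: P2 pit4 -> P1=[0,3,9,2,6,6](2) P2=[0,7,5,4,0,2](3)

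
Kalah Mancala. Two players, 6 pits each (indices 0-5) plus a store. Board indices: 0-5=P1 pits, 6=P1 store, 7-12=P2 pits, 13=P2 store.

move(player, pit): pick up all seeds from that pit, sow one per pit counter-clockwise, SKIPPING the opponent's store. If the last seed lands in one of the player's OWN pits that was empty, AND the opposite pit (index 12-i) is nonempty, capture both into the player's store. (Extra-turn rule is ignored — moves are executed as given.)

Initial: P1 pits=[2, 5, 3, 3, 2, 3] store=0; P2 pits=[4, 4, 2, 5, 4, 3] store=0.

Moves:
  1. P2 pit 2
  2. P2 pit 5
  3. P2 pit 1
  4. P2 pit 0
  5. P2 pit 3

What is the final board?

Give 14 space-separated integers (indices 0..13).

Answer: 1 7 4 4 3 3 0 0 1 2 0 8 1 6

Derivation:
Move 1: P2 pit2 -> P1=[2,5,3,3,2,3](0) P2=[4,4,0,6,5,3](0)
Move 2: P2 pit5 -> P1=[3,6,3,3,2,3](0) P2=[4,4,0,6,5,0](1)
Move 3: P2 pit1 -> P1=[0,6,3,3,2,3](0) P2=[4,0,1,7,6,0](5)
Move 4: P2 pit0 -> P1=[0,6,3,3,2,3](0) P2=[0,1,2,8,7,0](5)
Move 5: P2 pit3 -> P1=[1,7,4,4,3,3](0) P2=[0,1,2,0,8,1](6)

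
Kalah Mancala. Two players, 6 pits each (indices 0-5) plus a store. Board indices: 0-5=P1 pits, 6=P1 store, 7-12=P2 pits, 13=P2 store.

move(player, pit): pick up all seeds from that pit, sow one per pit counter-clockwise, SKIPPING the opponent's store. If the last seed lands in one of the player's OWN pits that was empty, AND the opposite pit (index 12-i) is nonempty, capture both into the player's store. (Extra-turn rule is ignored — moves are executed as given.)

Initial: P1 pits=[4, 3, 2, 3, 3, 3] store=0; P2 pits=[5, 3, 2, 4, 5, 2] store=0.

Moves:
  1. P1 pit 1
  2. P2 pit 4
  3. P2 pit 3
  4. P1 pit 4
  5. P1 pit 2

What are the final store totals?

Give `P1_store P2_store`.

Answer: 2 2

Derivation:
Move 1: P1 pit1 -> P1=[4,0,3,4,4,3](0) P2=[5,3,2,4,5,2](0)
Move 2: P2 pit4 -> P1=[5,1,4,4,4,3](0) P2=[5,3,2,4,0,3](1)
Move 3: P2 pit3 -> P1=[6,1,4,4,4,3](0) P2=[5,3,2,0,1,4](2)
Move 4: P1 pit4 -> P1=[6,1,4,4,0,4](1) P2=[6,4,2,0,1,4](2)
Move 5: P1 pit2 -> P1=[6,1,0,5,1,5](2) P2=[6,4,2,0,1,4](2)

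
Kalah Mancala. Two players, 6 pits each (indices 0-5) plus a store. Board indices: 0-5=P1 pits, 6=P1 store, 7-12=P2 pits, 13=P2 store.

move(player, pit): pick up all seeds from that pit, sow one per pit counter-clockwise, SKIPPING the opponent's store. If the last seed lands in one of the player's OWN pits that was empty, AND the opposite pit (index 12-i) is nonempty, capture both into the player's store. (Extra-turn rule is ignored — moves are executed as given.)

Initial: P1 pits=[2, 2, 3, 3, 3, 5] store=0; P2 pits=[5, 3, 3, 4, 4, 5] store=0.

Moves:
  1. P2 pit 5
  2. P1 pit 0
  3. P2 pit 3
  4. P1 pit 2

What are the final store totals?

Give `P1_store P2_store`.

Answer: 1 2

Derivation:
Move 1: P2 pit5 -> P1=[3,3,4,4,3,5](0) P2=[5,3,3,4,4,0](1)
Move 2: P1 pit0 -> P1=[0,4,5,5,3,5](0) P2=[5,3,3,4,4,0](1)
Move 3: P2 pit3 -> P1=[1,4,5,5,3,5](0) P2=[5,3,3,0,5,1](2)
Move 4: P1 pit2 -> P1=[1,4,0,6,4,6](1) P2=[6,3,3,0,5,1](2)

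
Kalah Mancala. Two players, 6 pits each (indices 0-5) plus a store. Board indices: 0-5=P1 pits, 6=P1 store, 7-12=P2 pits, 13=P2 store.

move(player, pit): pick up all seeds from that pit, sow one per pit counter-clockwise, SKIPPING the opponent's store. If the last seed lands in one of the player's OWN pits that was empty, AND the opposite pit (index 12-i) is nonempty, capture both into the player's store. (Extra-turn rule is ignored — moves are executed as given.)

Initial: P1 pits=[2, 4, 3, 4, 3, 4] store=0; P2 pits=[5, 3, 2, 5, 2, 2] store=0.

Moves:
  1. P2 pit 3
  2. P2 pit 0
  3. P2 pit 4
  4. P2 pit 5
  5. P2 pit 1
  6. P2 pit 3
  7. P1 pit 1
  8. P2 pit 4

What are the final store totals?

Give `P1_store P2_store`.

Answer: 1 10

Derivation:
Move 1: P2 pit3 -> P1=[3,5,3,4,3,4](0) P2=[5,3,2,0,3,3](1)
Move 2: P2 pit0 -> P1=[3,5,3,4,3,4](0) P2=[0,4,3,1,4,4](1)
Move 3: P2 pit4 -> P1=[4,6,3,4,3,4](0) P2=[0,4,3,1,0,5](2)
Move 4: P2 pit5 -> P1=[5,7,4,5,3,4](0) P2=[0,4,3,1,0,0](3)
Move 5: P2 pit1 -> P1=[0,7,4,5,3,4](0) P2=[0,0,4,2,1,0](9)
Move 6: P2 pit3 -> P1=[0,7,4,5,3,4](0) P2=[0,0,4,0,2,1](9)
Move 7: P1 pit1 -> P1=[0,0,5,6,4,5](1) P2=[1,1,4,0,2,1](9)
Move 8: P2 pit4 -> P1=[0,0,5,6,4,5](1) P2=[1,1,4,0,0,2](10)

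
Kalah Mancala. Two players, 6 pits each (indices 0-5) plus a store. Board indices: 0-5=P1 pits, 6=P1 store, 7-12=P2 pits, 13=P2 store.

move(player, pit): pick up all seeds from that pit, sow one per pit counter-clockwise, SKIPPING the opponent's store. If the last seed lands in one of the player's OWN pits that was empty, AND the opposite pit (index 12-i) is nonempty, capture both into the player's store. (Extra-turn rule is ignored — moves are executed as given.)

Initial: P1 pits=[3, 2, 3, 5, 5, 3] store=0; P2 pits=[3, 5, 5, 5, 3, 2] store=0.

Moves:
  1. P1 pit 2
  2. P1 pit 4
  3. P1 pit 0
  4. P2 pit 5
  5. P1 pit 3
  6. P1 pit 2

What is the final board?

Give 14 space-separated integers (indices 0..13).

Move 1: P1 pit2 -> P1=[3,2,0,6,6,4](0) P2=[3,5,5,5,3,2](0)
Move 2: P1 pit4 -> P1=[3,2,0,6,0,5](1) P2=[4,6,6,6,3,2](0)
Move 3: P1 pit0 -> P1=[0,3,1,7,0,5](1) P2=[4,6,6,6,3,2](0)
Move 4: P2 pit5 -> P1=[1,3,1,7,0,5](1) P2=[4,6,6,6,3,0](1)
Move 5: P1 pit3 -> P1=[1,3,1,0,1,6](2) P2=[5,7,7,7,3,0](1)
Move 6: P1 pit2 -> P1=[1,3,0,0,1,6](10) P2=[5,7,0,7,3,0](1)

Answer: 1 3 0 0 1 6 10 5 7 0 7 3 0 1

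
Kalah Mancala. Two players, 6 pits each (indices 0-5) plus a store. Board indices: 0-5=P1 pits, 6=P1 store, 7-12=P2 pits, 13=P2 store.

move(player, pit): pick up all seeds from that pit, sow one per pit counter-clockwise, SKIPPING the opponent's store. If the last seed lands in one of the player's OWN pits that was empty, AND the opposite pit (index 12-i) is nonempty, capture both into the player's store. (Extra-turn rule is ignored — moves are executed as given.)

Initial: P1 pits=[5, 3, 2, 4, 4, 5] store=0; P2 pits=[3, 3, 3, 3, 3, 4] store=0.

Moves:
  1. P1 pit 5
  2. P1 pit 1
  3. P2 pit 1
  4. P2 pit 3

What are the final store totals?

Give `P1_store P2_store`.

Answer: 1 1

Derivation:
Move 1: P1 pit5 -> P1=[5,3,2,4,4,0](1) P2=[4,4,4,4,3,4](0)
Move 2: P1 pit1 -> P1=[5,0,3,5,5,0](1) P2=[4,4,4,4,3,4](0)
Move 3: P2 pit1 -> P1=[5,0,3,5,5,0](1) P2=[4,0,5,5,4,5](0)
Move 4: P2 pit3 -> P1=[6,1,3,5,5,0](1) P2=[4,0,5,0,5,6](1)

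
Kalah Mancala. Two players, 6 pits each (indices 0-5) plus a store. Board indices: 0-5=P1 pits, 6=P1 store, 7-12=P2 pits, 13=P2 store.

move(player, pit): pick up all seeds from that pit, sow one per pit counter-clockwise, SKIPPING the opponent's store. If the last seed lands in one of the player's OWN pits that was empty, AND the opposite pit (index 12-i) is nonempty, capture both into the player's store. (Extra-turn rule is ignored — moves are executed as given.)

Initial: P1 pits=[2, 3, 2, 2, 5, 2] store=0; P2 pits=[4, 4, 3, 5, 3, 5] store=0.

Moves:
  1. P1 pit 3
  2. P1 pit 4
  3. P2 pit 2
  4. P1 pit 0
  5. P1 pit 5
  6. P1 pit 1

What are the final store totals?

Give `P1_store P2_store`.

Answer: 9 1

Derivation:
Move 1: P1 pit3 -> P1=[2,3,2,0,6,3](0) P2=[4,4,3,5,3,5](0)
Move 2: P1 pit4 -> P1=[2,3,2,0,0,4](1) P2=[5,5,4,6,3,5](0)
Move 3: P2 pit2 -> P1=[2,3,2,0,0,4](1) P2=[5,5,0,7,4,6](1)
Move 4: P1 pit0 -> P1=[0,4,3,0,0,4](1) P2=[5,5,0,7,4,6](1)
Move 5: P1 pit5 -> P1=[0,4,3,0,0,0](2) P2=[6,6,1,7,4,6](1)
Move 6: P1 pit1 -> P1=[0,0,4,1,1,0](9) P2=[0,6,1,7,4,6](1)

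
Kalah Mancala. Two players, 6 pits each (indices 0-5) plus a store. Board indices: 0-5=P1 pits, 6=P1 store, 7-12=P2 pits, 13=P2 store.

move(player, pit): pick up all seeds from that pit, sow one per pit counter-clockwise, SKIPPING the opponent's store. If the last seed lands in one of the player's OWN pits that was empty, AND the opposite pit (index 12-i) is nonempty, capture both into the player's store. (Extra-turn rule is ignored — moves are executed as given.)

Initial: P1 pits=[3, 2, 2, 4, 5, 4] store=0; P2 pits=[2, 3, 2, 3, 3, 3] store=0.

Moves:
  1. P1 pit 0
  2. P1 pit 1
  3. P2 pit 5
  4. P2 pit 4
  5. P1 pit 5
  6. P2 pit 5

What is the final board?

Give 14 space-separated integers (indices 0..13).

Answer: 2 1 4 6 6 0 1 3 4 3 3 0 0 3

Derivation:
Move 1: P1 pit0 -> P1=[0,3,3,5,5,4](0) P2=[2,3,2,3,3,3](0)
Move 2: P1 pit1 -> P1=[0,0,4,6,6,4](0) P2=[2,3,2,3,3,3](0)
Move 3: P2 pit5 -> P1=[1,1,4,6,6,4](0) P2=[2,3,2,3,3,0](1)
Move 4: P2 pit4 -> P1=[2,1,4,6,6,4](0) P2=[2,3,2,3,0,1](2)
Move 5: P1 pit5 -> P1=[2,1,4,6,6,0](1) P2=[3,4,3,3,0,1](2)
Move 6: P2 pit5 -> P1=[2,1,4,6,6,0](1) P2=[3,4,3,3,0,0](3)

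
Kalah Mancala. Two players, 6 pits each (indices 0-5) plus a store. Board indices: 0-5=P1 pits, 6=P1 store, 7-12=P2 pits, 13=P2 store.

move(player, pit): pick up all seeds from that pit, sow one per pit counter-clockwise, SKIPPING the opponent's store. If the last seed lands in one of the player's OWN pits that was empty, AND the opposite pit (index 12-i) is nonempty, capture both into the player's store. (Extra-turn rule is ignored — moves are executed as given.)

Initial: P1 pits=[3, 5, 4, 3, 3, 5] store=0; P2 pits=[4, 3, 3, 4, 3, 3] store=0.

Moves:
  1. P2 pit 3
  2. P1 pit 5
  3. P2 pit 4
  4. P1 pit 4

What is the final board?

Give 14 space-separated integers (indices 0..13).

Move 1: P2 pit3 -> P1=[4,5,4,3,3,5](0) P2=[4,3,3,0,4,4](1)
Move 2: P1 pit5 -> P1=[4,5,4,3,3,0](1) P2=[5,4,4,1,4,4](1)
Move 3: P2 pit4 -> P1=[5,6,4,3,3,0](1) P2=[5,4,4,1,0,5](2)
Move 4: P1 pit4 -> P1=[5,6,4,3,0,1](2) P2=[6,4,4,1,0,5](2)

Answer: 5 6 4 3 0 1 2 6 4 4 1 0 5 2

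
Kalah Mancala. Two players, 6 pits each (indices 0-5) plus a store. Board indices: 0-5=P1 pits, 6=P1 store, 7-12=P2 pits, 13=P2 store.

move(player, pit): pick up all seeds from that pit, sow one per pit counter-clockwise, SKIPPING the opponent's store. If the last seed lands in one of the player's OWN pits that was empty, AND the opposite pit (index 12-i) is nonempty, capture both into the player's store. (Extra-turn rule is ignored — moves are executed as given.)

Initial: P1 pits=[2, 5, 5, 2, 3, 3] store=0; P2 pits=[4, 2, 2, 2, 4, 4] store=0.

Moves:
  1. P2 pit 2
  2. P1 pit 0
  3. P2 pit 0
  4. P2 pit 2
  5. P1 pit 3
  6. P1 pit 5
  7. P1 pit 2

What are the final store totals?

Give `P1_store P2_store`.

Answer: 2 0

Derivation:
Move 1: P2 pit2 -> P1=[2,5,5,2,3,3](0) P2=[4,2,0,3,5,4](0)
Move 2: P1 pit0 -> P1=[0,6,6,2,3,3](0) P2=[4,2,0,3,5,4](0)
Move 3: P2 pit0 -> P1=[0,6,6,2,3,3](0) P2=[0,3,1,4,6,4](0)
Move 4: P2 pit2 -> P1=[0,6,6,2,3,3](0) P2=[0,3,0,5,6,4](0)
Move 5: P1 pit3 -> P1=[0,6,6,0,4,4](0) P2=[0,3,0,5,6,4](0)
Move 6: P1 pit5 -> P1=[0,6,6,0,4,0](1) P2=[1,4,1,5,6,4](0)
Move 7: P1 pit2 -> P1=[0,6,0,1,5,1](2) P2=[2,5,1,5,6,4](0)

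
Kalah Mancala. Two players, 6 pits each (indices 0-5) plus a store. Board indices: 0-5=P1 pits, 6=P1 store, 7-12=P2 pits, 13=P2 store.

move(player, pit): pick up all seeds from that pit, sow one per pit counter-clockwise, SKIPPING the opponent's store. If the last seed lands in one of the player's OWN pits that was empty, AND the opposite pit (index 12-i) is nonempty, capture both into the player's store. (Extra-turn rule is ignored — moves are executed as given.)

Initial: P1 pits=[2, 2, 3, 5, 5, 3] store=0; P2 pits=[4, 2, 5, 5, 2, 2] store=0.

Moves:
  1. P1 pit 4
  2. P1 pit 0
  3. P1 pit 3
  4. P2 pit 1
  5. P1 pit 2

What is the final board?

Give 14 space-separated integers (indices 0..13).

Move 1: P1 pit4 -> P1=[2,2,3,5,0,4](1) P2=[5,3,6,5,2,2](0)
Move 2: P1 pit0 -> P1=[0,3,4,5,0,4](1) P2=[5,3,6,5,2,2](0)
Move 3: P1 pit3 -> P1=[0,3,4,0,1,5](2) P2=[6,4,6,5,2,2](0)
Move 4: P2 pit1 -> P1=[0,3,4,0,1,5](2) P2=[6,0,7,6,3,3](0)
Move 5: P1 pit2 -> P1=[0,3,0,1,2,6](3) P2=[6,0,7,6,3,3](0)

Answer: 0 3 0 1 2 6 3 6 0 7 6 3 3 0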